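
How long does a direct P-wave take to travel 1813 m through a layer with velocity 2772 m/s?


t = x / V
= 1813 / 2772
= 0.654 s

0.654


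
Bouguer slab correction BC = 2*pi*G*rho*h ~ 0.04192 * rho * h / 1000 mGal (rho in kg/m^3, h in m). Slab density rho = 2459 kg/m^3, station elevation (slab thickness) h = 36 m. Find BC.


BC = 0.04192 * rho * h / 1000
= 0.04192 * 2459 * 36 / 1000
= 3.7109 mGal

3.7109


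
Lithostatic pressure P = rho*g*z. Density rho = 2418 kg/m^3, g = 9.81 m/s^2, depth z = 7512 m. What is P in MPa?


P = rho * g * z / 1e6
= 2418 * 9.81 * 7512 / 1e6
= 178188996.96 / 1e6
= 178.189 MPa

178.189


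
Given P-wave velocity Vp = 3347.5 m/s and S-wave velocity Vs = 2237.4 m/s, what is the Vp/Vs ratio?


Vp/Vs = 3347.5 / 2237.4
= 1.4962

1.4962


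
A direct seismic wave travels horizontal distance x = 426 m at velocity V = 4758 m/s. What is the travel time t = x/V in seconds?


t = x / V
= 426 / 4758
= 0.0895 s

0.0895


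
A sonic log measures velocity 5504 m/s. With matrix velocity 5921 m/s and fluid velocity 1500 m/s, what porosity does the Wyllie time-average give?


1/V - 1/Vm = 1/5504 - 1/5921 = 1.28e-05
1/Vf - 1/Vm = 1/1500 - 1/5921 = 0.00049778
phi = 1.28e-05 / 0.00049778 = 0.0257

0.0257


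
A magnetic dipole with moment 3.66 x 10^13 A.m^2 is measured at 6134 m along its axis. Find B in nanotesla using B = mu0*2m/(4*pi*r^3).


m = 3.66 x 10^13 = 36600000000000 A.m^2
2m = 73200000000000 A.m^2
r^3 = 6134^3 = 230797614104
B = (4pi*10^-7) * 73200000000000 / (4*pi * 230797614104) * 1e9
= 91985832.897109 / 2900288355740.71 * 1e9
= 31716.0991 nT

31716.0991


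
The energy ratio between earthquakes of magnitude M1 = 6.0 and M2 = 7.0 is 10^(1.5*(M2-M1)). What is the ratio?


M2 - M1 = 7.0 - 6.0 = 1.0
1.5 * 1.0 = 1.5
ratio = 10^1.5 = 31.62

31.62


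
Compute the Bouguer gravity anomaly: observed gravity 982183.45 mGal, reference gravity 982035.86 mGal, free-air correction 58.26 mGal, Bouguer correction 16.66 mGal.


BA = g_obs - g_ref + FAC - BC
= 982183.45 - 982035.86 + 58.26 - 16.66
= 189.19 mGal

189.19


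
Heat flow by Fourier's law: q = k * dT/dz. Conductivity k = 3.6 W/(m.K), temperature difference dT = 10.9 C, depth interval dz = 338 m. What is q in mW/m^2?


q = k * dT / dz * 1000
= 3.6 * 10.9 / 338 * 1000
= 0.116095 * 1000
= 116.0947 mW/m^2

116.0947


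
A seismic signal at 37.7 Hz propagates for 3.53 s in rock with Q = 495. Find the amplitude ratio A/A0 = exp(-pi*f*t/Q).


pi*f*t/Q = pi*37.7*3.53/495 = 0.844619
A/A0 = exp(-0.844619) = 0.429721

0.429721


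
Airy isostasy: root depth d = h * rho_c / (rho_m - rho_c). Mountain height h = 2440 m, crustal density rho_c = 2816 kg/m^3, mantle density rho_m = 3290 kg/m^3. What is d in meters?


rho_m - rho_c = 3290 - 2816 = 474
d = 2440 * 2816 / 474
= 6871040 / 474
= 14495.86 m

14495.86


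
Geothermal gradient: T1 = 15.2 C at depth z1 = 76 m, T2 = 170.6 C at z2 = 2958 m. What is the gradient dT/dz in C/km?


dT = 170.6 - 15.2 = 155.4 C
dz = 2958 - 76 = 2882 m
gradient = dT/dz * 1000 = 155.4/2882 * 1000 = 53.9209 C/km

53.9209


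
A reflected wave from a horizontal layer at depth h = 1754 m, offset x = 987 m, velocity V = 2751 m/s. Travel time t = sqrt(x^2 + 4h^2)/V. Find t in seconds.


x^2 + 4h^2 = 987^2 + 4*1754^2 = 974169 + 12306064 = 13280233
sqrt(13280233) = 3644.2054
t = 3644.2054 / 2751 = 1.3247 s

1.3247


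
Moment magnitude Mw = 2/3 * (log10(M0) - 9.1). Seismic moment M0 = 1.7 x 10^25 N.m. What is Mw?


log10(M0) = log10(1.7 x 10^25) = 25.2304
Mw = 2/3 * (25.2304 - 9.1)
= 2/3 * 16.1304
= 10.75

10.75


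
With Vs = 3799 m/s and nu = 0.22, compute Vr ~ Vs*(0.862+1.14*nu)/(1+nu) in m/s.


Numerator factor = 0.862 + 1.14*0.22 = 1.1128
Denominator = 1 + 0.22 = 1.22
Vr = 3799 * 1.1128 / 1.22 = 3465.19 m/s

3465.19


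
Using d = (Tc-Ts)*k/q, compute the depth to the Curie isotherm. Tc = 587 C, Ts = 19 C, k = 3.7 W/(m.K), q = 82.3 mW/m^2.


T_Curie - T_surf = 587 - 19 = 568 C
Convert q to W/m^2: 82.3 mW/m^2 = 0.0823 W/m^2
d = 568 * 3.7 / 0.0823 = 25535.84 m

25535.84


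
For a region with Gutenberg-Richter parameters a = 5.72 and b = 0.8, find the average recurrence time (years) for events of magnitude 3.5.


log10(N) = 5.72 - 0.8*3.5 = 2.92
N = 10^2.92 = 831.763771
T = 1/N = 1/831.763771 = 0.0012 years

0.0012


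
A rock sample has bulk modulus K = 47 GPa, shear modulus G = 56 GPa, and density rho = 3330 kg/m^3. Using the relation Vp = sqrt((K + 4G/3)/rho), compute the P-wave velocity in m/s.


First compute the effective modulus:
K + 4G/3 = 47e9 + 4*56e9/3 = 121666666666.67 Pa
Then divide by density:
121666666666.67 / 3330 = 36536536.5365 Pa/(kg/m^3)
Take the square root:
Vp = sqrt(36536536.5365) = 6044.55 m/s

6044.55


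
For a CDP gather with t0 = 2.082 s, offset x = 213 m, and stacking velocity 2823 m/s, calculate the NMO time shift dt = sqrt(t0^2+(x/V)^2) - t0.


x/Vnmo = 213/2823 = 0.075452
(x/Vnmo)^2 = 0.005693
t0^2 = 4.334724
sqrt(4.334724 + 0.005693) = 2.083367
dt = 2.083367 - 2.082 = 0.001367

0.001367


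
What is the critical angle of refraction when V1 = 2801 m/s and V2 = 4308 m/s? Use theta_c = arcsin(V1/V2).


V1/V2 = 2801/4308 = 0.650186
theta_c = arcsin(0.650186) = 40.5556 degrees

40.5556


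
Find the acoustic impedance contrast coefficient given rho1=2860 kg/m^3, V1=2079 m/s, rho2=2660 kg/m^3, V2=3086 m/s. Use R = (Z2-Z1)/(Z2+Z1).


Z1 = 2860 * 2079 = 5945940
Z2 = 2660 * 3086 = 8208760
R = (8208760 - 5945940) / (8208760 + 5945940) = 2262820 / 14154700 = 0.1599

0.1599


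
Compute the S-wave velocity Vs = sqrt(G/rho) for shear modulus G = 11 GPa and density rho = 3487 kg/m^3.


Convert G to Pa: G = 11e9 Pa
Compute G/rho = 11e9 / 3487 = 3154574.1325
Vs = sqrt(3154574.1325) = 1776.11 m/s

1776.11


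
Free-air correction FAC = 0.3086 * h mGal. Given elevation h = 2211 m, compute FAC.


FAC = 0.3086 * h
= 0.3086 * 2211
= 682.3146 mGal

682.3146


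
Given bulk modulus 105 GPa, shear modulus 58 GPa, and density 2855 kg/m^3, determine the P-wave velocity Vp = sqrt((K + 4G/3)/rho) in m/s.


First compute the effective modulus:
K + 4G/3 = 105e9 + 4*58e9/3 = 182333333333.33 Pa
Then divide by density:
182333333333.33 / 2855 = 63864565.0905 Pa/(kg/m^3)
Take the square root:
Vp = sqrt(63864565.0905) = 7991.53 m/s

7991.53


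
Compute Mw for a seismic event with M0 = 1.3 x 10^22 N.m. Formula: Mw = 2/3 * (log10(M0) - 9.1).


log10(M0) = log10(1.3 x 10^22) = 22.1139
Mw = 2/3 * (22.1139 - 9.1)
= 2/3 * 13.0139
= 8.68

8.68


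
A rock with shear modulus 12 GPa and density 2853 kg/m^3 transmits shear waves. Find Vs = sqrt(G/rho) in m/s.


Convert G to Pa: G = 12e9 Pa
Compute G/rho = 12e9 / 2853 = 4206098.8433
Vs = sqrt(4206098.8433) = 2050.88 m/s

2050.88


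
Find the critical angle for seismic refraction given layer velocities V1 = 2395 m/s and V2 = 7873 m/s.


V1/V2 = 2395/7873 = 0.304204
theta_c = arcsin(0.304204) = 17.7103 degrees

17.7103


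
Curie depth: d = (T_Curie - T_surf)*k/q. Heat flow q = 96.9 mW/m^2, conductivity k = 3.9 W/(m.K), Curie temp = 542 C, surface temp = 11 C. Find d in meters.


T_Curie - T_surf = 542 - 11 = 531 C
Convert q to W/m^2: 96.9 mW/m^2 = 0.0969 W/m^2
d = 531 * 3.9 / 0.0969 = 21371.52 m

21371.52


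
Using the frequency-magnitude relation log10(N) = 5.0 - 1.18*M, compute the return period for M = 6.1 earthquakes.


log10(N) = 5.0 - 1.18*6.1 = -2.198
N = 10^-2.198 = 0.006339
T = 1/N = 1/0.006339 = 157.7611 years

157.7611


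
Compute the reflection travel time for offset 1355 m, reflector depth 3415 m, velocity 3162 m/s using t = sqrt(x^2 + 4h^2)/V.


x^2 + 4h^2 = 1355^2 + 4*3415^2 = 1836025 + 46648900 = 48484925
sqrt(48484925) = 6963.1117
t = 6963.1117 / 3162 = 2.2021 s

2.2021


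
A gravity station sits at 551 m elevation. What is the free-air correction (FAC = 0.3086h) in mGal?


FAC = 0.3086 * h
= 0.3086 * 551
= 170.0386 mGal

170.0386


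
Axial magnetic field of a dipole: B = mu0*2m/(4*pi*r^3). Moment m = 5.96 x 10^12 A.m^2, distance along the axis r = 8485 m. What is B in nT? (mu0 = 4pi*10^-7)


m = 5.96 x 10^12 = 5960000000000 A.m^2
2m = 11920000000000 A.m^2
r^3 = 8485^3 = 610879484125
B = (4pi*10^-7) * 11920000000000 / (4*pi * 610879484125) * 1e9
= 14979113.772316 / 7676537998223.29 * 1e9
= 1951.285 nT

1951.285


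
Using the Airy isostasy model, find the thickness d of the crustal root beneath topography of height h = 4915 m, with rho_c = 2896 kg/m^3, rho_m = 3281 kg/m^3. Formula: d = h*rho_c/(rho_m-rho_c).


rho_m - rho_c = 3281 - 2896 = 385
d = 4915 * 2896 / 385
= 14233840 / 385
= 36971.01 m

36971.01


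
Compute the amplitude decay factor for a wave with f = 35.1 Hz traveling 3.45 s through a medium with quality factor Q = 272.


pi*f*t/Q = pi*35.1*3.45/272 = 1.398644
A/A0 = exp(-1.398644) = 0.246932

0.246932


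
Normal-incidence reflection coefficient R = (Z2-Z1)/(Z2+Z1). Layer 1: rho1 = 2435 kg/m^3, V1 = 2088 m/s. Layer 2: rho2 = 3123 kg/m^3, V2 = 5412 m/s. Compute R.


Z1 = 2435 * 2088 = 5084280
Z2 = 3123 * 5412 = 16901676
R = (16901676 - 5084280) / (16901676 + 5084280) = 11817396 / 21985956 = 0.5375

0.5375


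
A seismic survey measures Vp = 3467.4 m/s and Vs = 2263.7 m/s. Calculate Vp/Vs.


Vp/Vs = 3467.4 / 2263.7
= 1.5317

1.5317


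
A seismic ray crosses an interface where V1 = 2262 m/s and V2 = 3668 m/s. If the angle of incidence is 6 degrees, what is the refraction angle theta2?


sin(theta1) = sin(6 deg) = 0.104528
sin(theta2) = V2/V1 * sin(theta1) = 3668/2262 * 0.104528 = 0.169501
theta2 = arcsin(0.169501) = 9.7588 degrees

9.7588


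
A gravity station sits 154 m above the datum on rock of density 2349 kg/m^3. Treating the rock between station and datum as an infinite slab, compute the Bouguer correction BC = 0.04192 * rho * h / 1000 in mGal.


BC = 0.04192 * rho * h / 1000
= 0.04192 * 2349 * 154 / 1000
= 15.1644 mGal

15.1644


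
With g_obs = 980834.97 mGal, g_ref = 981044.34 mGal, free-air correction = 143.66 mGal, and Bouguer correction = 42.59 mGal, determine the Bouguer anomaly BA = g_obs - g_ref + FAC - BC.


BA = g_obs - g_ref + FAC - BC
= 980834.97 - 981044.34 + 143.66 - 42.59
= -108.3 mGal

-108.3


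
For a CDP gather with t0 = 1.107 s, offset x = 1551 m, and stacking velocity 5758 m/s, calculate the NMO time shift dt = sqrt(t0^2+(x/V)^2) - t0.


x/Vnmo = 1551/5758 = 0.269364
(x/Vnmo)^2 = 0.072557
t0^2 = 1.225449
sqrt(1.225449 + 0.072557) = 1.139301
dt = 1.139301 - 1.107 = 0.032301

0.032301


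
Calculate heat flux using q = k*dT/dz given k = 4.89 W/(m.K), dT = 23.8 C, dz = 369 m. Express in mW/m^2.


q = k * dT / dz * 1000
= 4.89 * 23.8 / 369 * 1000
= 0.315398 * 1000
= 315.3984 mW/m^2

315.3984


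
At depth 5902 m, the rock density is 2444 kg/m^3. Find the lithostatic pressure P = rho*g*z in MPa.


P = rho * g * z / 1e6
= 2444 * 9.81 * 5902 / 1e6
= 141504227.28 / 1e6
= 141.5042 MPa

141.5042


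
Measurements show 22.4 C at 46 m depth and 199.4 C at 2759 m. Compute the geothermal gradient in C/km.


dT = 199.4 - 22.4 = 177.0 C
dz = 2759 - 46 = 2713 m
gradient = dT/dz * 1000 = 177.0/2713 * 1000 = 65.2414 C/km

65.2414


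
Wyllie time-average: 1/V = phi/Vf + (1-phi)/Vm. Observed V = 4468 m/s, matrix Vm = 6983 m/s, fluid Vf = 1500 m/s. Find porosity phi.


1/V - 1/Vm = 1/4468 - 1/6983 = 8.061e-05
1/Vf - 1/Vm = 1/1500 - 1/6983 = 0.00052346
phi = 8.061e-05 / 0.00052346 = 0.154

0.154


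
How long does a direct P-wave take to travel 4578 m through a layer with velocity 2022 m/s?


t = x / V
= 4578 / 2022
= 2.2641 s

2.2641


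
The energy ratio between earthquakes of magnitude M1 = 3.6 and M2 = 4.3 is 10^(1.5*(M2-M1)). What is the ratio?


M2 - M1 = 4.3 - 3.6 = 0.7
1.5 * 0.7 = 1.05
ratio = 10^1.05 = 11.22

11.22


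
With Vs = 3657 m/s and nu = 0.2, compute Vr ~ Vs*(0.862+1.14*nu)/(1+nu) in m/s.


Numerator factor = 0.862 + 1.14*0.2 = 1.09
Denominator = 1 + 0.2 = 1.2
Vr = 3657 * 1.09 / 1.2 = 3321.77 m/s

3321.77


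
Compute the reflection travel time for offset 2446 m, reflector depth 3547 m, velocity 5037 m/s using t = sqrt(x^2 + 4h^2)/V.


x^2 + 4h^2 = 2446^2 + 4*3547^2 = 5982916 + 50324836 = 56307752
sqrt(56307752) = 7503.8491
t = 7503.8491 / 5037 = 1.4897 s

1.4897


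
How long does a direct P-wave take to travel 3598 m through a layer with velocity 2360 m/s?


t = x / V
= 3598 / 2360
= 1.5246 s

1.5246


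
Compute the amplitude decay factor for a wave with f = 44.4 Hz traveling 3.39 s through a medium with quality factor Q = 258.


pi*f*t/Q = pi*44.4*3.39/258 = 1.832791
A/A0 = exp(-1.832791) = 0.159967

0.159967


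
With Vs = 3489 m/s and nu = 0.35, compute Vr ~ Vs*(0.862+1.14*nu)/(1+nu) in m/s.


Numerator factor = 0.862 + 1.14*0.35 = 1.261
Denominator = 1 + 0.35 = 1.35
Vr = 3489 * 1.261 / 1.35 = 3258.98 m/s

3258.98


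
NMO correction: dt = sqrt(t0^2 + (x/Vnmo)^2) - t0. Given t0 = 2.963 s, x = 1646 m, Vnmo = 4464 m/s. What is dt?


x/Vnmo = 1646/4464 = 0.368728
(x/Vnmo)^2 = 0.13596
t0^2 = 8.779369
sqrt(8.779369 + 0.13596) = 2.985855
dt = 2.985855 - 2.963 = 0.022855

0.022855


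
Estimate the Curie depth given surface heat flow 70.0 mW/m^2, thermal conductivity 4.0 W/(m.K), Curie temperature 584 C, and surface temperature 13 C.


T_Curie - T_surf = 584 - 13 = 571 C
Convert q to W/m^2: 70.0 mW/m^2 = 0.07 W/m^2
d = 571 * 4.0 / 0.07 = 32628.57 m

32628.57


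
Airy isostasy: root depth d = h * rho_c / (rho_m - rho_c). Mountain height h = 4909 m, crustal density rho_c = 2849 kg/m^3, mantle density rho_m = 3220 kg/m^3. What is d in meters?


rho_m - rho_c = 3220 - 2849 = 371
d = 4909 * 2849 / 371
= 13985741 / 371
= 37697.42 m

37697.42


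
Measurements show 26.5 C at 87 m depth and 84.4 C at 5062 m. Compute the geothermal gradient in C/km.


dT = 84.4 - 26.5 = 57.9 C
dz = 5062 - 87 = 4975 m
gradient = dT/dz * 1000 = 57.9/4975 * 1000 = 11.6382 C/km

11.6382


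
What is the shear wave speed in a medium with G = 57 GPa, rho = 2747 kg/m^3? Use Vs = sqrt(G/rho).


Convert G to Pa: G = 57e9 Pa
Compute G/rho = 57e9 / 2747 = 20749908.9916
Vs = sqrt(20749908.9916) = 4555.21 m/s

4555.21


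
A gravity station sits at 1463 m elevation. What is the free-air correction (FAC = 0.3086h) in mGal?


FAC = 0.3086 * h
= 0.3086 * 1463
= 451.4818 mGal

451.4818


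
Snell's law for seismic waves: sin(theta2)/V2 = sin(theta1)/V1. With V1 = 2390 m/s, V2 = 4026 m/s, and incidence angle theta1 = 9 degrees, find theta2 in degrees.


sin(theta1) = sin(9 deg) = 0.156434
sin(theta2) = V2/V1 * sin(theta1) = 4026/2390 * 0.156434 = 0.263517
theta2 = arcsin(0.263517) = 15.2788 degrees

15.2788


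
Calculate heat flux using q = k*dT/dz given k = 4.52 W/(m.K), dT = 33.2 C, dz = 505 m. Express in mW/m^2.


q = k * dT / dz * 1000
= 4.52 * 33.2 / 505 * 1000
= 0.297156 * 1000
= 297.1564 mW/m^2

297.1564


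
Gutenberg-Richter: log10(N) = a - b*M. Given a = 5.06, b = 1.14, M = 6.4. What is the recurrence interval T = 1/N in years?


log10(N) = 5.06 - 1.14*6.4 = -2.236
N = 10^-2.236 = 0.005808
T = 1/N = 1/0.005808 = 172.1869 years

172.1869


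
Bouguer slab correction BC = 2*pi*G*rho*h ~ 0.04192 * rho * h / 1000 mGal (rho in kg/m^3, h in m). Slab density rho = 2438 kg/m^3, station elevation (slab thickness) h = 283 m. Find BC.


BC = 0.04192 * rho * h / 1000
= 0.04192 * 2438 * 283 / 1000
= 28.9229 mGal

28.9229


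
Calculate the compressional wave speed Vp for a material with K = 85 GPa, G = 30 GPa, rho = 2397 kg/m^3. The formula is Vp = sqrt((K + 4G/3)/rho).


First compute the effective modulus:
K + 4G/3 = 85e9 + 4*30e9/3 = 125000000000.0 Pa
Then divide by density:
125000000000.0 / 2397 = 52148518.9821 Pa/(kg/m^3)
Take the square root:
Vp = sqrt(52148518.9821) = 7221.39 m/s

7221.39


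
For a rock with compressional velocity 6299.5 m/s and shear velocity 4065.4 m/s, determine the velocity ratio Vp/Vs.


Vp/Vs = 6299.5 / 4065.4
= 1.5495

1.5495


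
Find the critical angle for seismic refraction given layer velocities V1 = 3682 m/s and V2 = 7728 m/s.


V1/V2 = 3682/7728 = 0.476449
theta_c = arcsin(0.476449) = 28.4538 degrees

28.4538


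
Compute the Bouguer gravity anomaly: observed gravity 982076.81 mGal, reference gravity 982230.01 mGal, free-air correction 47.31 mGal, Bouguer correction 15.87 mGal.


BA = g_obs - g_ref + FAC - BC
= 982076.81 - 982230.01 + 47.31 - 15.87
= -121.76 mGal

-121.76


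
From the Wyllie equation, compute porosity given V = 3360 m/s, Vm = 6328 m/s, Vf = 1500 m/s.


1/V - 1/Vm = 1/3360 - 1/6328 = 0.00013959
1/Vf - 1/Vm = 1/1500 - 1/6328 = 0.00050864
phi = 0.00013959 / 0.00050864 = 0.2744

0.2744


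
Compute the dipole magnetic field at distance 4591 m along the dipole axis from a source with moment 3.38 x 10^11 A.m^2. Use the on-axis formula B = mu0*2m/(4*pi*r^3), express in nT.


m = 3.38 x 10^11 = 338000000000 A.m^2
2m = 676000000000 A.m^2
r^3 = 4591^3 = 96765797071
B = (4pi*10^-7) * 676000000000 / (4*pi * 96765797071) * 1e9
= 849486.653531 / 1215994868788.06 * 1e9
= 698.5939 nT

698.5939


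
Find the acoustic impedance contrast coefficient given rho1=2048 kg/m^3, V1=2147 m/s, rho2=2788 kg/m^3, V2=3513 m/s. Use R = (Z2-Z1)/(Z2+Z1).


Z1 = 2048 * 2147 = 4397056
Z2 = 2788 * 3513 = 9794244
R = (9794244 - 4397056) / (9794244 + 4397056) = 5397188 / 14191300 = 0.3803

0.3803


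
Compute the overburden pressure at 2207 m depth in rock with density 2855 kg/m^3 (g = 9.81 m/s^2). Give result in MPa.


P = rho * g * z / 1e6
= 2855 * 9.81 * 2207 / 1e6
= 61812662.85 / 1e6
= 61.8127 MPa

61.8127


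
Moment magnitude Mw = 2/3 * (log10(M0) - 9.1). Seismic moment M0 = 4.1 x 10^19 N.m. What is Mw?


log10(M0) = log10(4.1 x 10^19) = 19.6128
Mw = 2/3 * (19.6128 - 9.1)
= 2/3 * 10.5128
= 7.01

7.01


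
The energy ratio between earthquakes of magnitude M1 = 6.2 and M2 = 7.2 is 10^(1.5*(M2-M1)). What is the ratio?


M2 - M1 = 7.2 - 6.2 = 1.0
1.5 * 1.0 = 1.5
ratio = 10^1.5 = 31.62

31.62


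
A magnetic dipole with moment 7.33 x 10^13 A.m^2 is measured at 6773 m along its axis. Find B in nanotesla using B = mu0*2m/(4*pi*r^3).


m = 7.33 x 10^13 = 73300000000000 A.m^2
2m = 146600000000000 A.m^2
r^3 = 6773^3 = 310701411917
B = (4pi*10^-7) * 146600000000000 / (4*pi * 310701411917) * 1e9
= 184222993.206505 / 3904389092553.69 * 1e9
= 47183.5641 nT

47183.5641


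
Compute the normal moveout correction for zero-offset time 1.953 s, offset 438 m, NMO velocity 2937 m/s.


x/Vnmo = 438/2937 = 0.149132
(x/Vnmo)^2 = 0.02224
t0^2 = 3.814209
sqrt(3.814209 + 0.02224) = 1.958686
dt = 1.958686 - 1.953 = 0.005686

0.005686


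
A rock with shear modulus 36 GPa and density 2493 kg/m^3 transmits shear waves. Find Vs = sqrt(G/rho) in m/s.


Convert G to Pa: G = 36e9 Pa
Compute G/rho = 36e9 / 2493 = 14440433.213
Vs = sqrt(14440433.213) = 3800.06 m/s

3800.06


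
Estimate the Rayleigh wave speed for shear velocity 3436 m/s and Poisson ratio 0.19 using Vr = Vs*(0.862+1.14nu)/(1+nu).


Numerator factor = 0.862 + 1.14*0.19 = 1.0786
Denominator = 1 + 0.19 = 1.19
Vr = 3436 * 1.0786 / 1.19 = 3114.34 m/s

3114.34


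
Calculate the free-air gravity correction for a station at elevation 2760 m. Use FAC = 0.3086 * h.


FAC = 0.3086 * h
= 0.3086 * 2760
= 851.736 mGal

851.736


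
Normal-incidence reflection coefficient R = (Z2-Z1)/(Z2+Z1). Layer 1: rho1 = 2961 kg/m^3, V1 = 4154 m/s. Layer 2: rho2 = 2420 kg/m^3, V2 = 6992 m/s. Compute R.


Z1 = 2961 * 4154 = 12299994
Z2 = 2420 * 6992 = 16920640
R = (16920640 - 12299994) / (16920640 + 12299994) = 4620646 / 29220634 = 0.1581

0.1581


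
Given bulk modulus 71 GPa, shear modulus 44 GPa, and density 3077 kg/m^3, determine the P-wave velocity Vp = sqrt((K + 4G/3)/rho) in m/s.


First compute the effective modulus:
K + 4G/3 = 71e9 + 4*44e9/3 = 129666666666.67 Pa
Then divide by density:
129666666666.67 / 3077 = 42140613.1513 Pa/(kg/m^3)
Take the square root:
Vp = sqrt(42140613.1513) = 6491.58 m/s

6491.58


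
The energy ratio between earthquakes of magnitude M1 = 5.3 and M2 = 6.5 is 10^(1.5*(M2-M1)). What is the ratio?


M2 - M1 = 6.5 - 5.3 = 1.2
1.5 * 1.2 = 1.8
ratio = 10^1.8 = 63.1

63.1


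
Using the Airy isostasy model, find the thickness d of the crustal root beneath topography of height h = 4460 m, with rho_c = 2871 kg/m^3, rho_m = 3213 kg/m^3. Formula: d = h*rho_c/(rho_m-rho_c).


rho_m - rho_c = 3213 - 2871 = 342
d = 4460 * 2871 / 342
= 12804660 / 342
= 37440.53 m

37440.53


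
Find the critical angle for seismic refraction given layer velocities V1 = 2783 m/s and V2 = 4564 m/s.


V1/V2 = 2783/4564 = 0.609772
theta_c = arcsin(0.609772) = 37.573 degrees

37.573


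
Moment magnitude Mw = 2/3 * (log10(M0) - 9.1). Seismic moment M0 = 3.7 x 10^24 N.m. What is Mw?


log10(M0) = log10(3.7 x 10^24) = 24.5682
Mw = 2/3 * (24.5682 - 9.1)
= 2/3 * 15.4682
= 10.31

10.31


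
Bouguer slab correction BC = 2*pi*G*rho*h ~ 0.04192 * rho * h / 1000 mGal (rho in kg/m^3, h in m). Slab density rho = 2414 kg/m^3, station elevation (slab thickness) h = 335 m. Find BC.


BC = 0.04192 * rho * h / 1000
= 0.04192 * 2414 * 335 / 1000
= 33.9003 mGal

33.9003


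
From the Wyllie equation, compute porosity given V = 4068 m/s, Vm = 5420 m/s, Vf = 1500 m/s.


1/V - 1/Vm = 1/4068 - 1/5420 = 6.132e-05
1/Vf - 1/Vm = 1/1500 - 1/5420 = 0.00048216
phi = 6.132e-05 / 0.00048216 = 0.1272

0.1272


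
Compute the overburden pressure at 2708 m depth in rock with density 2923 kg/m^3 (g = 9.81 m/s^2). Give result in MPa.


P = rho * g * z / 1e6
= 2923 * 9.81 * 2708 / 1e6
= 77650898.04 / 1e6
= 77.6509 MPa

77.6509


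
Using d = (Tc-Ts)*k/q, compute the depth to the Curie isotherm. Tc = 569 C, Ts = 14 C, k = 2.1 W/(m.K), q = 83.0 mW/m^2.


T_Curie - T_surf = 569 - 14 = 555 C
Convert q to W/m^2: 83.0 mW/m^2 = 0.083 W/m^2
d = 555 * 2.1 / 0.083 = 14042.17 m

14042.17


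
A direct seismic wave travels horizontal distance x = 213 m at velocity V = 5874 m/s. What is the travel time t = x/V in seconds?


t = x / V
= 213 / 5874
= 0.0363 s

0.0363


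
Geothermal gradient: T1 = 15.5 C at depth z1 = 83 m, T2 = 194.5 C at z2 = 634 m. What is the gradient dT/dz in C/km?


dT = 194.5 - 15.5 = 179.0 C
dz = 634 - 83 = 551 m
gradient = dT/dz * 1000 = 179.0/551 * 1000 = 324.8639 C/km

324.8639


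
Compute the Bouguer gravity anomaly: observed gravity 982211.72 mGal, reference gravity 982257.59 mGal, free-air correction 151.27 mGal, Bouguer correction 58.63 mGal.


BA = g_obs - g_ref + FAC - BC
= 982211.72 - 982257.59 + 151.27 - 58.63
= 46.77 mGal

46.77


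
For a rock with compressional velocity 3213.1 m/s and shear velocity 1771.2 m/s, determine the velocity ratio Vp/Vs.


Vp/Vs = 3213.1 / 1771.2
= 1.8141

1.8141


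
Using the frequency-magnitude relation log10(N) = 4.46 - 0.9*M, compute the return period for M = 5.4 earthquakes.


log10(N) = 4.46 - 0.9*5.4 = -0.4
N = 10^-0.4 = 0.398107
T = 1/N = 1/0.398107 = 2.5119 years

2.5119


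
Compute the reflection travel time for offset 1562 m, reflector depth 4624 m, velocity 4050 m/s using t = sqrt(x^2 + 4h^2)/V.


x^2 + 4h^2 = 1562^2 + 4*4624^2 = 2439844 + 85525504 = 87965348
sqrt(87965348) = 9378.9844
t = 9378.9844 / 4050 = 2.3158 s

2.3158


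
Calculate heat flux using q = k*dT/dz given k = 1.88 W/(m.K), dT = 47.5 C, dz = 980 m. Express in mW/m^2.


q = k * dT / dz * 1000
= 1.88 * 47.5 / 980 * 1000
= 0.091122 * 1000
= 91.1224 mW/m^2

91.1224


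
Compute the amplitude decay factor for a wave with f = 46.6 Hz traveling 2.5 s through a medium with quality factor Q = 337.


pi*f*t/Q = pi*46.6*2.5/337 = 1.08604
A/A0 = exp(-1.08604) = 0.33755

0.33755


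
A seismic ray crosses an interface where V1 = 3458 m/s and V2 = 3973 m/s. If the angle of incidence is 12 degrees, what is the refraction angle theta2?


sin(theta1) = sin(12 deg) = 0.207912
sin(theta2) = V2/V1 * sin(theta1) = 3973/3458 * 0.207912 = 0.238876
theta2 = arcsin(0.238876) = 13.8202 degrees

13.8202


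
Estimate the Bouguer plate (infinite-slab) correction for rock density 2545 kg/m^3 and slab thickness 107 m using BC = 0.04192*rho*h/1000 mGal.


BC = 0.04192 * rho * h / 1000
= 0.04192 * 2545 * 107 / 1000
= 11.4154 mGal

11.4154


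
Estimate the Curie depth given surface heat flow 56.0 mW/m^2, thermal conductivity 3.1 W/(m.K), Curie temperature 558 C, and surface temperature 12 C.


T_Curie - T_surf = 558 - 12 = 546 C
Convert q to W/m^2: 56.0 mW/m^2 = 0.056 W/m^2
d = 546 * 3.1 / 0.056 = 30225.0 m

30225.0


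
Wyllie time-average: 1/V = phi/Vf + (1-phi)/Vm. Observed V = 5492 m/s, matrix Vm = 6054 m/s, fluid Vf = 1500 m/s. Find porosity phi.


1/V - 1/Vm = 1/5492 - 1/6054 = 1.69e-05
1/Vf - 1/Vm = 1/1500 - 1/6054 = 0.00050149
phi = 1.69e-05 / 0.00050149 = 0.0337

0.0337


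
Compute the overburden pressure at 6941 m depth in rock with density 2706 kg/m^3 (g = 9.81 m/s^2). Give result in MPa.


P = rho * g * z / 1e6
= 2706 * 9.81 * 6941 / 1e6
= 184254814.26 / 1e6
= 184.2548 MPa

184.2548


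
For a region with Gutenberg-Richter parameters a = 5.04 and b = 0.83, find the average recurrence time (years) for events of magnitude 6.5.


log10(N) = 5.04 - 0.83*6.5 = -0.355
N = 10^-0.355 = 0.44157
T = 1/N = 1/0.44157 = 2.2646 years

2.2646


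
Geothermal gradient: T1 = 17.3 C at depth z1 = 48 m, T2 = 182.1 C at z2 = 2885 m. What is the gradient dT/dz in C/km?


dT = 182.1 - 17.3 = 164.8 C
dz = 2885 - 48 = 2837 m
gradient = dT/dz * 1000 = 164.8/2837 * 1000 = 58.0895 C/km

58.0895


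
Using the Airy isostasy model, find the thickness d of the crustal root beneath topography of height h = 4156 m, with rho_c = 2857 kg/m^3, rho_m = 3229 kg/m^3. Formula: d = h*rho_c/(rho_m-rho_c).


rho_m - rho_c = 3229 - 2857 = 372
d = 4156 * 2857 / 372
= 11873692 / 372
= 31918.53 m

31918.53


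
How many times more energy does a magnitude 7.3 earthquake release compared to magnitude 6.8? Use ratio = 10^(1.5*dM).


M2 - M1 = 7.3 - 6.8 = 0.5
1.5 * 0.5 = 0.75
ratio = 10^0.75 = 5.62

5.62


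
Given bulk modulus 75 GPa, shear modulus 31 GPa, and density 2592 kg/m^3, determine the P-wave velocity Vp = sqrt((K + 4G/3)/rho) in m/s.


First compute the effective modulus:
K + 4G/3 = 75e9 + 4*31e9/3 = 116333333333.33 Pa
Then divide by density:
116333333333.33 / 2592 = 44881687.2428 Pa/(kg/m^3)
Take the square root:
Vp = sqrt(44881687.2428) = 6699.38 m/s

6699.38


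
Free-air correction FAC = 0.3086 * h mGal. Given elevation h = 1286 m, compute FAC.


FAC = 0.3086 * h
= 0.3086 * 1286
= 396.8596 mGal

396.8596


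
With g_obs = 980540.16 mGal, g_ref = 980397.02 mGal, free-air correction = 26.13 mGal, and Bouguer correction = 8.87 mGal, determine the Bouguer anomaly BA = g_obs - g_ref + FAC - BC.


BA = g_obs - g_ref + FAC - BC
= 980540.16 - 980397.02 + 26.13 - 8.87
= 160.4 mGal

160.4


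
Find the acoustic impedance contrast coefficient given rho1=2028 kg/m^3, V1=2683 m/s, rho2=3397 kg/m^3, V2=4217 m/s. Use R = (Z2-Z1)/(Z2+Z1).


Z1 = 2028 * 2683 = 5441124
Z2 = 3397 * 4217 = 14325149
R = (14325149 - 5441124) / (14325149 + 5441124) = 8884025 / 19766273 = 0.4495

0.4495


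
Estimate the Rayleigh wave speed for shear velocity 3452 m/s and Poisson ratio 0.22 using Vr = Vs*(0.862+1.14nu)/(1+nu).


Numerator factor = 0.862 + 1.14*0.22 = 1.1128
Denominator = 1 + 0.22 = 1.22
Vr = 3452 * 1.1128 / 1.22 = 3148.68 m/s

3148.68


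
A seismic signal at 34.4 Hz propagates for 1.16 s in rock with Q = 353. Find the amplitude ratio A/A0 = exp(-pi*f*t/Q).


pi*f*t/Q = pi*34.4*1.16/353 = 0.355133
A/A0 = exp(-0.355133) = 0.70108

0.70108


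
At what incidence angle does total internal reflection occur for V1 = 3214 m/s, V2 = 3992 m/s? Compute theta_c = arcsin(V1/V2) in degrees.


V1/V2 = 3214/3992 = 0.80511
theta_c = arcsin(0.80511) = 53.6209 degrees

53.6209


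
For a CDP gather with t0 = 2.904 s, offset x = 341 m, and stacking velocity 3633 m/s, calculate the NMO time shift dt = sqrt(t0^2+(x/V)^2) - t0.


x/Vnmo = 341/3633 = 0.093862
(x/Vnmo)^2 = 0.00881
t0^2 = 8.433216
sqrt(8.433216 + 0.00881) = 2.905516
dt = 2.905516 - 2.904 = 0.001516

0.001516


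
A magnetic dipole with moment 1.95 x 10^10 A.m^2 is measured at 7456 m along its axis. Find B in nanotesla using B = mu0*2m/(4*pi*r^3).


m = 1.95 x 10^10 = 19500000000 A.m^2
2m = 39000000000 A.m^2
r^3 = 7456^3 = 414493474816
B = (4pi*10^-7) * 39000000000 / (4*pi * 414493474816) * 1e9
= 49008.845396 / 5208678621771.41 * 1e9
= 9.4091 nT

9.4091


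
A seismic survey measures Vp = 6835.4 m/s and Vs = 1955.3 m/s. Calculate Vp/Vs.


Vp/Vs = 6835.4 / 1955.3
= 3.4958

3.4958


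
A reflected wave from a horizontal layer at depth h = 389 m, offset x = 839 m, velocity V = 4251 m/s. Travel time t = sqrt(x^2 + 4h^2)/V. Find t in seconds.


x^2 + 4h^2 = 839^2 + 4*389^2 = 703921 + 605284 = 1309205
sqrt(1309205) = 1144.205
t = 1144.205 / 4251 = 0.2692 s

0.2692


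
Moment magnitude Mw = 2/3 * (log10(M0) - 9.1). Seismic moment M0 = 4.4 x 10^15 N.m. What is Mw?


log10(M0) = log10(4.4 x 10^15) = 15.6435
Mw = 2/3 * (15.6435 - 9.1)
= 2/3 * 6.5435
= 4.36

4.36


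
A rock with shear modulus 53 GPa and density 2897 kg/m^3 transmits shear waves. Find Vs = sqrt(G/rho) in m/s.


Convert G to Pa: G = 53e9 Pa
Compute G/rho = 53e9 / 2897 = 18294787.7114
Vs = sqrt(18294787.7114) = 4277.24 m/s

4277.24


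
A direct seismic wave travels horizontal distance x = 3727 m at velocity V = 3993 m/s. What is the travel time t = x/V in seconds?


t = x / V
= 3727 / 3993
= 0.9334 s

0.9334


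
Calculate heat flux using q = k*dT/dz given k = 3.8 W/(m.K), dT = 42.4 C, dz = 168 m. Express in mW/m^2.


q = k * dT / dz * 1000
= 3.8 * 42.4 / 168 * 1000
= 0.959048 * 1000
= 959.0476 mW/m^2

959.0476


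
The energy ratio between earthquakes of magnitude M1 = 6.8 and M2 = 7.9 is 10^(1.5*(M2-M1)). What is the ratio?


M2 - M1 = 7.9 - 6.8 = 1.1
1.5 * 1.1 = 1.65
ratio = 10^1.65 = 44.67

44.67


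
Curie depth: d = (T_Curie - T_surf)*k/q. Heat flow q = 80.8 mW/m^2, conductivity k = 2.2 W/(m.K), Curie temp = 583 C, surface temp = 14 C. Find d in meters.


T_Curie - T_surf = 583 - 14 = 569 C
Convert q to W/m^2: 80.8 mW/m^2 = 0.0808 W/m^2
d = 569 * 2.2 / 0.0808 = 15492.57 m

15492.57


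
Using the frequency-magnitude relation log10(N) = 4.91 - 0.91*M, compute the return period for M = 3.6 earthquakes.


log10(N) = 4.91 - 0.91*3.6 = 1.634
N = 10^1.634 = 43.052661
T = 1/N = 1/43.052661 = 0.0232 years

0.0232


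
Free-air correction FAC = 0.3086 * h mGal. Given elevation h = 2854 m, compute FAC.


FAC = 0.3086 * h
= 0.3086 * 2854
= 880.7444 mGal

880.7444


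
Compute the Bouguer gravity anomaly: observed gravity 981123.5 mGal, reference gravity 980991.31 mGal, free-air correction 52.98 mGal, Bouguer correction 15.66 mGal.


BA = g_obs - g_ref + FAC - BC
= 981123.5 - 980991.31 + 52.98 - 15.66
= 169.51 mGal

169.51


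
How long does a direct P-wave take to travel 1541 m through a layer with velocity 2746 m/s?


t = x / V
= 1541 / 2746
= 0.5612 s

0.5612


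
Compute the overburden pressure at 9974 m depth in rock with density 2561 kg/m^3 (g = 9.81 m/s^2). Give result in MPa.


P = rho * g * z / 1e6
= 2561 * 9.81 * 9974 / 1e6
= 250580891.34 / 1e6
= 250.5809 MPa

250.5809


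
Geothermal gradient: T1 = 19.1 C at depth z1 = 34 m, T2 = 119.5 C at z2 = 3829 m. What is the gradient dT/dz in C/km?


dT = 119.5 - 19.1 = 100.4 C
dz = 3829 - 34 = 3795 m
gradient = dT/dz * 1000 = 100.4/3795 * 1000 = 26.4559 C/km

26.4559


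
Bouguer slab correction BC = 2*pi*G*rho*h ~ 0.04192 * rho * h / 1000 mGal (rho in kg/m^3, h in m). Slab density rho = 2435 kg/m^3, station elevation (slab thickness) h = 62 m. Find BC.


BC = 0.04192 * rho * h / 1000
= 0.04192 * 2435 * 62 / 1000
= 6.3287 mGal

6.3287


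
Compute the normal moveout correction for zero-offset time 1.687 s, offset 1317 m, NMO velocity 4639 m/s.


x/Vnmo = 1317/4639 = 0.283897
(x/Vnmo)^2 = 0.080598
t0^2 = 2.845969
sqrt(2.845969 + 0.080598) = 1.710721
dt = 1.710721 - 1.687 = 0.023721

0.023721


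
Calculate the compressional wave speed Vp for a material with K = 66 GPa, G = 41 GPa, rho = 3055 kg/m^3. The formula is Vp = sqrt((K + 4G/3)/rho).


First compute the effective modulus:
K + 4G/3 = 66e9 + 4*41e9/3 = 120666666666.67 Pa
Then divide by density:
120666666666.67 / 3055 = 39498090.5619 Pa/(kg/m^3)
Take the square root:
Vp = sqrt(39498090.5619) = 6284.75 m/s

6284.75


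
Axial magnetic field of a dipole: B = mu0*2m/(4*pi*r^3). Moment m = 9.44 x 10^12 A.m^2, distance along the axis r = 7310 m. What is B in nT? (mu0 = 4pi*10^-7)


m = 9.44 x 10^12 = 9440000000000 A.m^2
2m = 18880000000000 A.m^2
r^3 = 7310^3 = 390617891000
B = (4pi*10^-7) * 18880000000000 / (4*pi * 390617891000) * 1e9
= 23725307.71991 / 4908649186905.35 * 1e9
= 4833.368 nT

4833.368


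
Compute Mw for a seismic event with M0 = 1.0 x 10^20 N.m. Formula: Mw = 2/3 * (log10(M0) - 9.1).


log10(M0) = log10(1.0 x 10^20) = 20.0
Mw = 2/3 * (20.0 - 9.1)
= 2/3 * 10.9
= 7.27

7.27


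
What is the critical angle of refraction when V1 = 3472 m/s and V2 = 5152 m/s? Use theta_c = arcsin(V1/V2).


V1/V2 = 3472/5152 = 0.673913
theta_c = arcsin(0.673913) = 42.3698 degrees

42.3698


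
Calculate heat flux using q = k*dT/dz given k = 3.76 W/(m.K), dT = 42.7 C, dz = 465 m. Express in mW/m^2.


q = k * dT / dz * 1000
= 3.76 * 42.7 / 465 * 1000
= 0.345273 * 1000
= 345.2731 mW/m^2

345.2731


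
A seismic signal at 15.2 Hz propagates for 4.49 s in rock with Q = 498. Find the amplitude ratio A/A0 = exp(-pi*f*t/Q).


pi*f*t/Q = pi*15.2*4.49/498 = 0.430537
A/A0 = exp(-0.430537) = 0.65016

0.65016


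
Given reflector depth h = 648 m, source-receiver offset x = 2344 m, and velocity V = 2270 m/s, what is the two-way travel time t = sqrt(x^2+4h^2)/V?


x^2 + 4h^2 = 2344^2 + 4*648^2 = 5494336 + 1679616 = 7173952
sqrt(7173952) = 2678.4234
t = 2678.4234 / 2270 = 1.1799 s

1.1799


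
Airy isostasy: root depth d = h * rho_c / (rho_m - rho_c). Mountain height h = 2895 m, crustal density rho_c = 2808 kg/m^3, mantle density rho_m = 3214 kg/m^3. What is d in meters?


rho_m - rho_c = 3214 - 2808 = 406
d = 2895 * 2808 / 406
= 8129160 / 406
= 20022.56 m

20022.56


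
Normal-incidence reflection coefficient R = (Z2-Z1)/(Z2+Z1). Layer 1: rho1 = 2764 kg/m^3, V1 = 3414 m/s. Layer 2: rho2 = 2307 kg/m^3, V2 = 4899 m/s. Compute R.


Z1 = 2764 * 3414 = 9436296
Z2 = 2307 * 4899 = 11301993
R = (11301993 - 9436296) / (11301993 + 9436296) = 1865697 / 20738289 = 0.09

0.09


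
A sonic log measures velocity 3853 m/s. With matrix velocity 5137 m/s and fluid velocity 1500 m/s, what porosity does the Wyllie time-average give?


1/V - 1/Vm = 1/3853 - 1/5137 = 6.487e-05
1/Vf - 1/Vm = 1/1500 - 1/5137 = 0.000472
phi = 6.487e-05 / 0.000472 = 0.1374

0.1374


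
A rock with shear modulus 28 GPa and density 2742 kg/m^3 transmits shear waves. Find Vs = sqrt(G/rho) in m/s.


Convert G to Pa: G = 28e9 Pa
Compute G/rho = 28e9 / 2742 = 10211524.4347
Vs = sqrt(10211524.4347) = 3195.55 m/s

3195.55


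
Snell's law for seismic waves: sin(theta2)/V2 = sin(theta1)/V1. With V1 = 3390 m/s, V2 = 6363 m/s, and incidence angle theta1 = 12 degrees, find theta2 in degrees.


sin(theta1) = sin(12 deg) = 0.207912
sin(theta2) = V2/V1 * sin(theta1) = 6363/3390 * 0.207912 = 0.390248
theta2 = arcsin(0.390248) = 22.97 degrees

22.97


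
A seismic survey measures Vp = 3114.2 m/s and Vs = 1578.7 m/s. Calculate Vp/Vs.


Vp/Vs = 3114.2 / 1578.7
= 1.9726

1.9726


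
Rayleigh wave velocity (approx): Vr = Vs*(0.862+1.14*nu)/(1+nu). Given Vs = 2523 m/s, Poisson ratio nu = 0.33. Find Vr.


Numerator factor = 0.862 + 1.14*0.33 = 1.2382
Denominator = 1 + 0.33 = 1.33
Vr = 2523 * 1.2382 / 1.33 = 2348.86 m/s

2348.86


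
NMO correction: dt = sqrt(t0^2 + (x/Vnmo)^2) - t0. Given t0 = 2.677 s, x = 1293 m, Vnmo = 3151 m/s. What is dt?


x/Vnmo = 1293/3151 = 0.410346
(x/Vnmo)^2 = 0.168384
t0^2 = 7.166329
sqrt(7.166329 + 0.168384) = 2.708267
dt = 2.708267 - 2.677 = 0.031267

0.031267


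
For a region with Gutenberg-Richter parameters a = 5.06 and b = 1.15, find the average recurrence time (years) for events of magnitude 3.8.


log10(N) = 5.06 - 1.15*3.8 = 0.69
N = 10^0.69 = 4.897788
T = 1/N = 1/4.897788 = 0.2042 years

0.2042


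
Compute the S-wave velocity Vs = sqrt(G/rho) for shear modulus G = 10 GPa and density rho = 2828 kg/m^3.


Convert G to Pa: G = 10e9 Pa
Compute G/rho = 10e9 / 2828 = 3536067.8925
Vs = sqrt(3536067.8925) = 1880.44 m/s

1880.44


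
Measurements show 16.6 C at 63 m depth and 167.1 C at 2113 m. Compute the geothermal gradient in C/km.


dT = 167.1 - 16.6 = 150.5 C
dz = 2113 - 63 = 2050 m
gradient = dT/dz * 1000 = 150.5/2050 * 1000 = 73.4146 C/km

73.4146


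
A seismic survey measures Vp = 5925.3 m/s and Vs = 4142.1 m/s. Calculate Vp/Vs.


Vp/Vs = 5925.3 / 4142.1
= 1.4305

1.4305


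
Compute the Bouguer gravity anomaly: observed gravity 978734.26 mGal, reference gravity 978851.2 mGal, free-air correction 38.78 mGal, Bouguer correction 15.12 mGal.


BA = g_obs - g_ref + FAC - BC
= 978734.26 - 978851.2 + 38.78 - 15.12
= -93.28 mGal

-93.28


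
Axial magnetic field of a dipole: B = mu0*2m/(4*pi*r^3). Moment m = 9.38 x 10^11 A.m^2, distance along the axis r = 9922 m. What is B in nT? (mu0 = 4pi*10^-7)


m = 9.38 x 10^11 = 938000000000 A.m^2
2m = 1876000000000 A.m^2
r^3 = 9922^3 = 976782045448
B = (4pi*10^-7) * 1876000000000 / (4*pi * 976782045448) * 1e9
= 2357451.127254 / 12274605192551.39 * 1e9
= 192.0592 nT

192.0592


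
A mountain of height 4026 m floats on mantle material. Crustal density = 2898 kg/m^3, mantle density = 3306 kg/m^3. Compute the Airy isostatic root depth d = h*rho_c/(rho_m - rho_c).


rho_m - rho_c = 3306 - 2898 = 408
d = 4026 * 2898 / 408
= 11667348 / 408
= 28596.44 m

28596.44


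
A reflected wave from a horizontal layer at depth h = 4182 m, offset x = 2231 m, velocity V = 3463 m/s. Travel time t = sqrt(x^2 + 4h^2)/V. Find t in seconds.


x^2 + 4h^2 = 2231^2 + 4*4182^2 = 4977361 + 69956496 = 74933857
sqrt(74933857) = 8656.4344
t = 8656.4344 / 3463 = 2.4997 s

2.4997


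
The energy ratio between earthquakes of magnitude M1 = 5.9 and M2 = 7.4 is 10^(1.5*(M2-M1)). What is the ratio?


M2 - M1 = 7.4 - 5.9 = 1.5
1.5 * 1.5 = 2.25
ratio = 10^2.25 = 177.83

177.83


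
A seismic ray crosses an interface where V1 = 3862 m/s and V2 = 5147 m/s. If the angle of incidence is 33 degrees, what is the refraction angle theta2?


sin(theta1) = sin(33 deg) = 0.544639
sin(theta2) = V2/V1 * sin(theta1) = 5147/3862 * 0.544639 = 0.725856
theta2 = arcsin(0.725856) = 46.5401 degrees

46.5401


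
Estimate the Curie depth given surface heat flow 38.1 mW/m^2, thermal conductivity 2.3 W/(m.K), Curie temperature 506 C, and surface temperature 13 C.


T_Curie - T_surf = 506 - 13 = 493 C
Convert q to W/m^2: 38.1 mW/m^2 = 0.0381 W/m^2
d = 493 * 2.3 / 0.0381 = 29761.15 m

29761.15


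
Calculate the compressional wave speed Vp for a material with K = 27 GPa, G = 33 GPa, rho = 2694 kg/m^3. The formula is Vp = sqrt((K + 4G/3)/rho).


First compute the effective modulus:
K + 4G/3 = 27e9 + 4*33e9/3 = 71000000000.0 Pa
Then divide by density:
71000000000.0 / 2694 = 26354862.6578 Pa/(kg/m^3)
Take the square root:
Vp = sqrt(26354862.6578) = 5133.7 m/s

5133.7


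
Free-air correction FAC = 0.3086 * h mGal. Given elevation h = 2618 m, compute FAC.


FAC = 0.3086 * h
= 0.3086 * 2618
= 807.9148 mGal

807.9148


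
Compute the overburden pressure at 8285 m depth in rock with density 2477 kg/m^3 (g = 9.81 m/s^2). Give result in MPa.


P = rho * g * z / 1e6
= 2477 * 9.81 * 8285 / 1e6
= 201320280.45 / 1e6
= 201.3203 MPa

201.3203
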